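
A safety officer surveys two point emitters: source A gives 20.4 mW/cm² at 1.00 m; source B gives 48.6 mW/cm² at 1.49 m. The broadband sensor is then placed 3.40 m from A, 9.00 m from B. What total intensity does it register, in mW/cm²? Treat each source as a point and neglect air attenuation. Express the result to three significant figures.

Each source contributes Iᵢ·(dᵢ/rᵢ)²; contributions add.
A: 20.4 × (1.00/3.40)² = 1.765 mW/cm²
B: 48.6 × (1.49/9.00)² = 1.332 mW/cm²
Total = 1.765 + 1.332 = 3.097 mW/cm².

3.10 mW/cm²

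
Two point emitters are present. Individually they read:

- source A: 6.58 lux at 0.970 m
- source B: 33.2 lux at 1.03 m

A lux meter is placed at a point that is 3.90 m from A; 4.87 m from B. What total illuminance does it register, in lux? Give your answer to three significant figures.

1.89 lux

Each source contributes Iᵢ·(dᵢ/rᵢ)²; contributions add.
A: 6.58 × (0.970/3.90)² = 0.4070 lux
B: 33.2 × (1.03/4.87)² = 1.485 lux
Total = 0.4070 + 1.485 = 1.892 lux.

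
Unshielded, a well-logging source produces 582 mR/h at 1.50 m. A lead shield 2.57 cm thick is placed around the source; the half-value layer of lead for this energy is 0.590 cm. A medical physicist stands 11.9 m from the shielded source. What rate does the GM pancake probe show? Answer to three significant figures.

Distance alone: (1.50/11.9)² = 0.01589, so 582 × 0.01589 = 9.248 mR/h.
Shield: 2.57/0.590 = 4.356 half-value layers → attenuation 2^(−4.356) = 0.04883.
Combined: 9.248 × 0.04883 = 0.4516 mR/h.

0.452 mR/h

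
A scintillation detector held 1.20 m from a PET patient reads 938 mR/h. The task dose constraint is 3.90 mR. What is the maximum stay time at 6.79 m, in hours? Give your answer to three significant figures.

0.133 h

Intensity scales as (d₁/d₂)², so rate at 6.79 m:
(1.20/6.79)² = 0.03123, so 938 × 0.03123 = 29.29 mR/h.
Stay time = 3.90 mR ÷ 29.29 mR/h = 0.1332 h.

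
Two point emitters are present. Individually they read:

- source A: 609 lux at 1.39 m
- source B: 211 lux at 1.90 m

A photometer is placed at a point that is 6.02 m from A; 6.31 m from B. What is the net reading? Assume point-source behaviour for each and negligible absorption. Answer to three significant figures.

Each source contributes Iᵢ·(dᵢ/rᵢ)²; contributions add.
A: 609 × (1.39/6.02)² = 32.47 lux
B: 211 × (1.90/6.31)² = 19.13 lux
Total = 32.47 + 19.13 = 51.60 lux.

51.6 lux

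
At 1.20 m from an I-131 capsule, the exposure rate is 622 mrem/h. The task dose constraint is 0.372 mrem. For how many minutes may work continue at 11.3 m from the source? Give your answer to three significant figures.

3.18 min

Since intensity falls as 1/r², rate at 11.3 m:
(1.20/11.3)² = 0.01128, so 622 × 0.01128 = 7.016 mrem/h.
Stay time = 0.372 mrem ÷ 7.016 mrem/h = 0.05302 h = 3.181 min.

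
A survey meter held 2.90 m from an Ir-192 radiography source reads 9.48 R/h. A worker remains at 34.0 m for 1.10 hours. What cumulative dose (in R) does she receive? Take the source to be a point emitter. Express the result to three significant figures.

0.0759 R

Using I₁d₁² = I₂d₂², rate at 34.0 m:
(2.90/34.0)² = 0.007275, so 9.48 × 0.007275 = 0.06897 R/h.
Dose = rate × time = 0.06897 R/h × 1.100 h = 0.07587 R.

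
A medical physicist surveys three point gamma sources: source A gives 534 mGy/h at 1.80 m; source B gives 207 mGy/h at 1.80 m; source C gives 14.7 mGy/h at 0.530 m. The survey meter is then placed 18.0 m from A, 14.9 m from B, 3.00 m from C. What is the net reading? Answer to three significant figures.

Each source contributes Iᵢ·(dᵢ/rᵢ)²; contributions add.
A: 534 × (1.80/18.0)² = 5.340 mGy/h
B: 207 × (1.80/14.9)² = 3.021 mGy/h
C: 14.7 × (0.530/3.00)² = 0.4588 mGy/h
Total = 5.340 + 3.021 + 0.4588 = 8.820 mGy/h.

8.82 mGy/h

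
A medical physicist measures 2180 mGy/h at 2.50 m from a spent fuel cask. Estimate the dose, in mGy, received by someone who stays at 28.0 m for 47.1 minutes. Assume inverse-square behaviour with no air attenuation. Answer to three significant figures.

Since intensity falls as 1/r², rate at 28.0 m:
(2.50/28.0)² = 0.007972, so 2180 × 0.007972 = 17.38 mGy/h.
Dose = rate × time = 17.38 mGy/h × 0.7850 h = 13.64 mGy.

13.6 mGy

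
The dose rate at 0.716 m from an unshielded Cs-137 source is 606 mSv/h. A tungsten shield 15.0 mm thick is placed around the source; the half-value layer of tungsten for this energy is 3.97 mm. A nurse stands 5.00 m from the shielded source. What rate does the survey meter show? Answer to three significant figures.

Distance alone: (0.716/5.00)² = 0.02051, so 606 × 0.02051 = 12.43 mSv/h.
Shield: 15.0/3.97 = 3.778 half-value layers → attenuation 2^(−3.778) = 0.07290.
Combined: 12.43 × 0.07290 = 0.9061 mSv/h.

0.906 mSv/h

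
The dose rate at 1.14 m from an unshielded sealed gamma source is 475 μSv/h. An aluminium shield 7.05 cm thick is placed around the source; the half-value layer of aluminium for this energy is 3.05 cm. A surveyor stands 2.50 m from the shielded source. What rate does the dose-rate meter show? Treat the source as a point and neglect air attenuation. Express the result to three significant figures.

Distance alone: (1.14/2.50)² = 0.2079, so 475 × 0.2079 = 98.75 μSv/h.
Shield: 7.05/3.05 = 2.311 half-value layers → attenuation 2^(−2.311) = 0.2015.
Combined: 98.75 × 0.2015 = 19.90 μSv/h.

19.9 μSv/h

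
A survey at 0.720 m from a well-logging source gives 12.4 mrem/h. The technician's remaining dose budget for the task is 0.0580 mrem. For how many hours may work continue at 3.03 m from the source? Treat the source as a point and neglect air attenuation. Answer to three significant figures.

By the inverse-square law, rate at 3.03 m:
(0.720/3.03)² = 0.05647, so 12.4 × 0.05647 = 0.7002 mrem/h.
Stay time = 0.0580 mrem ÷ 0.7002 mrem/h = 0.08283 h.

0.0828 h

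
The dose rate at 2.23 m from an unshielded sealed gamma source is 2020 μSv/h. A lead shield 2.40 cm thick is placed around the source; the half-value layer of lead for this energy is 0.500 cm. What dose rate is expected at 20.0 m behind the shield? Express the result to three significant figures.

Distance alone: (2.23/20.0)² = 0.01243, so 2020 × 0.01243 = 25.11 μSv/h.
Shield: 2.40/0.500 = 4.800 half-value layers → attenuation 2^(−4.800) = 0.03590.
Combined: 25.11 × 0.03590 = 0.9014 μSv/h.

0.901 μSv/h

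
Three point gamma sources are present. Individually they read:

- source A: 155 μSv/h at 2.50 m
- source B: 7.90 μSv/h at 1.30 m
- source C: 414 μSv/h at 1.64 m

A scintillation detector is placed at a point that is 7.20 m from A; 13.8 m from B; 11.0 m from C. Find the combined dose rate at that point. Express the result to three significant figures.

28.0 μSv/h

By superposition, sum each source's inverse-square contribution:
A: 155 × (2.50/7.20)² = 18.69 μSv/h
B: 7.90 × (1.30/13.8)² = 0.07011 μSv/h
C: 414 × (1.64/11.0)² = 9.202 μSv/h
Total = 18.69 + 0.07011 + 9.202 = 27.96 μSv/h.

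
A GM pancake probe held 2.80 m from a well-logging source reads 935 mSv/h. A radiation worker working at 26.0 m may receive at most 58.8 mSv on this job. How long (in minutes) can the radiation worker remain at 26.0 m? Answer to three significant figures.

By the inverse-square law, rate at 26.0 m:
(2.80/26.0)² = 0.01160, so 935 × 0.01160 = 10.85 mSv/h.
Stay time = 58.8 mSv ÷ 10.85 mSv/h = 5.419 h = 325.1 min.

325 min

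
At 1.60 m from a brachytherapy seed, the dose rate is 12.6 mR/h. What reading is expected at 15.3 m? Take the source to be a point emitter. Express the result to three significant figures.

Applying the 1/r² law, the rate at 15.3 m is
(1.60/15.3)² = 0.01094, so 12.6 × 0.01094 = 0.1378 mR/h.

0.138 mR/h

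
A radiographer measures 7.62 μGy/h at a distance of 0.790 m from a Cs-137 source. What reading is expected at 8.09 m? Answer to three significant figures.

By the inverse-square law, the rate at 8.09 m is
7.62 × (0.790/8.09)² = 7.62 × 0.009536 = 0.07266 μGy/h.

0.0727 μGy/h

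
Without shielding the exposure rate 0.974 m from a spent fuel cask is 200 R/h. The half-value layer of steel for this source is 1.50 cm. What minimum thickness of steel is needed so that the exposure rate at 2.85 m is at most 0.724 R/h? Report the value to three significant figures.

7.52 cm

At 2.85 m, distance alone gives (0.974/2.85)² = 0.1168, so 200 × 0.1168 = 23.36 R/h.
Further attenuation needed: 23.36/0.724 = 32.27.
n = log₂(32.27) = 5.012 half-value layers.
Thickness = 5.012 × 1.50 cm = 7.518 cm.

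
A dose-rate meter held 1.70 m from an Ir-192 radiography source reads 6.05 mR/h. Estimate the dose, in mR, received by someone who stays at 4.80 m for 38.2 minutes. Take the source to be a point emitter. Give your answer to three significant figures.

0.483 mR

By the inverse-square law, rate at 4.80 m:
(1.70/4.80)² = 0.1254, so 6.05 × 0.1254 = 0.7587 mR/h.
Dose = rate × time = 0.7587 mR/h × 0.6367 h = 0.4831 mR.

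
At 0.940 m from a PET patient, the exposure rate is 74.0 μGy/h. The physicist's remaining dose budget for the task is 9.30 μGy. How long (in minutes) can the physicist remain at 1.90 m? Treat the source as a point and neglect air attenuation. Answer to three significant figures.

By the inverse-square law, rate at 1.90 m:
(0.940/1.90)² = 0.2448, so 74.0 × 0.2448 = 18.12 μGy/h.
Stay time = 9.30 μGy ÷ 18.12 μGy/h = 0.5132 h = 30.79 min.

30.8 min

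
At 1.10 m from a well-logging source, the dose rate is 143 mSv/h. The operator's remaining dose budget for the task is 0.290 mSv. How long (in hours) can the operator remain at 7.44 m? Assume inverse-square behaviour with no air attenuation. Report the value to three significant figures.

Using I₁d₁² = I₂d₂², rate at 7.44 m:
(1.10/7.44)² = 0.02186, so 143 × 0.02186 = 3.126 mSv/h.
Stay time = 0.290 mSv ÷ 3.126 mSv/h = 0.09277 h.

0.0928 h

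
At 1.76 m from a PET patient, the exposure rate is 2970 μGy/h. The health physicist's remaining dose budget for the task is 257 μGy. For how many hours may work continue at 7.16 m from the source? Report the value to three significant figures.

Applying the 1/r² law, rate at 7.16 m:
(1.76/7.16)² = 0.06042, so 2970 × 0.06042 = 179.4 μGy/h.
Stay time = 257 μGy ÷ 179.4 μGy/h = 1.433 h.

1.43 h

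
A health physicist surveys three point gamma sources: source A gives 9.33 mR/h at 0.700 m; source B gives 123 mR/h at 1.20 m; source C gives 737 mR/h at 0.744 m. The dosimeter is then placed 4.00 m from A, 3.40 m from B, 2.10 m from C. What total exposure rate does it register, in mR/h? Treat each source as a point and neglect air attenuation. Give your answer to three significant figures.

108 mR/h

Each source contributes Iᵢ·(dᵢ/rᵢ)²; contributions add.
A: 9.33 × (0.700/4.00)² = 0.2857 mR/h
B: 123 × (1.20/3.40)² = 15.32 mR/h
C: 737 × (0.744/2.10)² = 92.51 mR/h
Total = 0.2857 + 15.32 + 92.51 = 108.1 mR/h.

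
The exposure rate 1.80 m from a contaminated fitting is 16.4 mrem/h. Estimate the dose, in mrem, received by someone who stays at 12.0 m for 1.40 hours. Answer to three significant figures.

By the inverse-square law, rate at 12.0 m:
16.4 × (1.80/12.0)² = 16.4 × 0.02250 = 0.3690 mrem/h.
Dose = rate × time = 0.3690 mrem/h × 1.400 h = 0.5166 mrem.

0.517 mrem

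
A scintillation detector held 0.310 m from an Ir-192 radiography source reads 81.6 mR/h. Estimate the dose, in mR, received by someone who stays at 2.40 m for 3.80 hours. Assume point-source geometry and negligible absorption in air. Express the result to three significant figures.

5.17 mR

Using I₁d₁² = I₂d₂², rate at 2.40 m:
(0.310/2.40)² = 0.01668, so 81.6 × 0.01668 = 1.361 mR/h.
Dose = rate × time = 1.361 mR/h × 3.800 h = 5.172 mR.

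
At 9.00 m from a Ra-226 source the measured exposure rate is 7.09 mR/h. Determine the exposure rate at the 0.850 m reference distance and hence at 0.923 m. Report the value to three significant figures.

Since intensity falls as 1/r²,
At 0.850 m: 7.09 × (9.00/0.850)² = 7.09 × 112.1 = 794.8 mR/h
At 0.923 m: (0.850/0.923)² = 0.8481, so 794.8 × 0.8481 = 674.1 mR/h.

795 mR/h; 674 mR/h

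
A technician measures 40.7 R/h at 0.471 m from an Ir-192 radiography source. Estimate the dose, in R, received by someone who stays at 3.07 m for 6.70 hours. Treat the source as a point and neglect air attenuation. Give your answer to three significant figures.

6.42 R

By the inverse-square law, rate at 3.07 m:
(0.471/3.07)² = 0.02354, so 40.7 × 0.02354 = 0.9581 R/h.
Dose = rate × time = 0.9581 R/h × 6.700 h = 6.419 R.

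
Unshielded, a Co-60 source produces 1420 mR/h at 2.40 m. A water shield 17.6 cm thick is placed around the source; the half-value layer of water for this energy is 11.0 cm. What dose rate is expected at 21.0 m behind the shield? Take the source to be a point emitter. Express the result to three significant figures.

Distance alone: (2.40/21.0)² = 0.01306, so 1420 × 0.01306 = 18.55 mR/h.
Shield: 17.6/11.0 = 1.600 half-value layers → attenuation 2^(−1.600) = 0.3299.
Combined: 18.55 × 0.3299 = 6.120 mR/h.

6.12 mR/h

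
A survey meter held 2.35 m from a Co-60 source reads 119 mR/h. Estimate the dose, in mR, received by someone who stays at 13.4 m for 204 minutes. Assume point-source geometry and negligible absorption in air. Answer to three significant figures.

12.4 mR

By the inverse-square law, rate at 13.4 m:
119 × (2.35/13.4)² = 119 × 0.03076 = 3.660 mR/h.
Dose = rate × time = 3.660 mR/h × 3.400 h = 12.44 mR.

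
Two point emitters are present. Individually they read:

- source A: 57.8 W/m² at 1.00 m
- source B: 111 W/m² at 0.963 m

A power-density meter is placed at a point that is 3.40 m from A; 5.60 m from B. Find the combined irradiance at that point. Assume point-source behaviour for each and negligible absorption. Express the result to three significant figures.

8.28 W/m²

Each source contributes Iᵢ·(dᵢ/rᵢ)²; contributions add.
A: 57.8 × (1.00/3.40)² = 5.000 W/m²
B: 111 × (0.963/5.60)² = 3.282 W/m²
Total = 5.000 + 3.282 = 8.282 W/m².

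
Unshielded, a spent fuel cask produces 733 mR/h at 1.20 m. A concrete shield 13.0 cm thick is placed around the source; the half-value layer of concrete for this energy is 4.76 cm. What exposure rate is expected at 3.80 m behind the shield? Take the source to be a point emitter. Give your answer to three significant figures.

11.0 mR/h

Distance alone: (1.20/3.80)² = 0.09972, so 733 × 0.09972 = 73.09 mR/h.
Shield: 13.0/4.76 = 2.731 half-value layers → attenuation 2^(−2.731) = 0.1506.
Combined: 73.09 × 0.1506 = 11.01 mR/h.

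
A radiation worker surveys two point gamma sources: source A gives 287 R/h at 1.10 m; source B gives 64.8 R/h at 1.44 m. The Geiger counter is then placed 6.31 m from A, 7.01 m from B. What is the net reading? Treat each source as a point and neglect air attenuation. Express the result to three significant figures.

11.5 R/h

Each source contributes Iᵢ·(dᵢ/rᵢ)²; contributions add.
A: 287 × (1.10/6.31)² = 8.722 R/h
B: 64.8 × (1.44/7.01)² = 2.734 R/h
Total = 8.722 + 2.734 = 11.46 R/h.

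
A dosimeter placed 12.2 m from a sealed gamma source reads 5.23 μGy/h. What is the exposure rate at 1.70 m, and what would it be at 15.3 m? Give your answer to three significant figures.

By the inverse-square law,
At 1.70 m: 5.23 × (12.2/1.70)² = 5.23 × 51.50 = 269.3 μGy/h
At 15.3 m: 269.3 × (1.70/15.3)² = 269.3 × 0.01235 = 3.326 μGy/h.

269 μGy/h; 3.33 μGy/h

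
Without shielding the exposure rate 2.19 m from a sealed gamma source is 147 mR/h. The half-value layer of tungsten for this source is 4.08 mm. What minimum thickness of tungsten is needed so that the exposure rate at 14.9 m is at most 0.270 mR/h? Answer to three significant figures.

14.5 mm

At 14.9 m, distance alone gives (2.19/14.9)² = 0.02160, so 147 × 0.02160 = 3.175 mR/h.
Further attenuation needed: 3.175/0.270 = 11.76.
n = log₂(11.76) = 3.556 half-value layers.
Thickness = 3.556 × 4.08 mm = 14.51 mm.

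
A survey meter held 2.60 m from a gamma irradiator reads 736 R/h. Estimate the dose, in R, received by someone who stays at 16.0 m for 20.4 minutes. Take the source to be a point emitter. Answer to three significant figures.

Intensity scales as (d₁/d₂)², so rate at 16.0 m:
736 × (2.60/16.0)² = 736 × 0.02641 = 19.44 R/h.
Dose = rate × time = 19.44 R/h × 0.3400 h = 6.610 R.

6.61 R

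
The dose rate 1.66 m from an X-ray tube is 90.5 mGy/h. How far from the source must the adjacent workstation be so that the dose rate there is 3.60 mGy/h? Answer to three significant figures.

8.32 m

Intensity scales as (d₁/d₂)², so d₂ = d₁·√(I₁/I₂).
I₁/I₂ = 90.5/3.60 = 25.14, so d₂ = 1.66 × √25.14 = 8.323 m.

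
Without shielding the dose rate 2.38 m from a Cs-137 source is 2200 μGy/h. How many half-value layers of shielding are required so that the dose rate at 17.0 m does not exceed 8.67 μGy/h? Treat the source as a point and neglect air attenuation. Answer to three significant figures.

2.31 half-value layers

At 17.0 m, distance alone gives 2200 × (2.38/17.0)² = 2200 × 0.01960 = 43.12 μGy/h.
Further attenuation needed: 43.12/8.67 = 4.973.
n = log₂(4.973) = 2.314 half-value layers.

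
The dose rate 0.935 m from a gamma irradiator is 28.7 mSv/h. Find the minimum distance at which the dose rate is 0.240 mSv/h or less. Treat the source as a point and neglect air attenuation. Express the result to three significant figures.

Since intensity falls as 1/r², d₂ = d₁·√(I₁/I₂).
I₁/I₂ = 28.7/0.240 = 119.6, so d₂ = 0.935 × √119.6 = 10.23 m.

10.2 m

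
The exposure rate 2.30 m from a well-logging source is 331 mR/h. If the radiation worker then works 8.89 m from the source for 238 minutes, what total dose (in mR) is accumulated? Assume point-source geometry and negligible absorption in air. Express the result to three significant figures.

By the inverse-square law, rate at 8.89 m:
331 × (2.30/8.89)² = 331 × 0.06693 = 22.15 mR/h.
Dose = rate × time = 22.15 mR/h × 3.967 h = 87.87 mR.

87.9 mR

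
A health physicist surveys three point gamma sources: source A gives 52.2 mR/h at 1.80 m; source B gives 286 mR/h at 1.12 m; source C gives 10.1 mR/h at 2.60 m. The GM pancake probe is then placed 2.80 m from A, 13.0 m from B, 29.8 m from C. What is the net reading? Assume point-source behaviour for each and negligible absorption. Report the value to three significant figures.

By superposition, sum each source's inverse-square contribution:
A: 52.2 × (1.80/2.80)² = 21.57 mR/h
B: 286 × (1.12/13.0)² = 2.123 mR/h
C: 10.1 × (2.60/29.8)² = 0.07688 mR/h
Total = 21.57 + 2.123 + 0.07688 = 23.77 mR/h.

23.8 mR/h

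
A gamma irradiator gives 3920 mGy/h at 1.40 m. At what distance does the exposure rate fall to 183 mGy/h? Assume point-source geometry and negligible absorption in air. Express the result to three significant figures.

6.48 m

Since intensity falls as 1/r², d₂ = d₁·√(I₁/I₂).
I₁/I₂ = 3920/183 = 21.42, so d₂ = 1.40 × √21.42 = 6.479 m.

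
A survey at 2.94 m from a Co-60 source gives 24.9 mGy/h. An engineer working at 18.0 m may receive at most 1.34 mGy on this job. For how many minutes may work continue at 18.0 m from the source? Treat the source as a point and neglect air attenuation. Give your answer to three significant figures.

121 min

Intensity scales as (d₁/d₂)², so rate at 18.0 m:
24.9 × (2.94/18.0)² = 24.9 × 0.02668 = 0.6643 mGy/h.
Stay time = 1.34 mGy ÷ 0.6643 mGy/h = 2.017 h = 121.0 min.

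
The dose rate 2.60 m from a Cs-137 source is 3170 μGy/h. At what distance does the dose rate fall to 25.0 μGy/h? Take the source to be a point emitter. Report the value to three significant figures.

Using I₁d₁² = I₂d₂², d₂ = d₁·√(I₁/I₂).
I₁/I₂ = 3170/25.0 = 126.8, so d₂ = 2.60 × √126.8 = 29.28 m.

29.3 m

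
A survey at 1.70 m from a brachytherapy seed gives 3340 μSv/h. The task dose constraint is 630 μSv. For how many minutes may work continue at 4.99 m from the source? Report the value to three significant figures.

By the inverse-square law, rate at 4.99 m:
3340 × (1.70/4.99)² = 3340 × 0.1161 = 387.8 μSv/h.
Stay time = 630 μSv ÷ 387.8 μSv/h = 1.625 h = 97.50 min.

97.5 min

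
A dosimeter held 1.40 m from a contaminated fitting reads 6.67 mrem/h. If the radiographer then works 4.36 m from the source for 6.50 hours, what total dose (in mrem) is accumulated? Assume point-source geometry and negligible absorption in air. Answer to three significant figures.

Using I₁d₁² = I₂d₂², rate at 4.36 m:
(1.40/4.36)² = 0.1031, so 6.67 × 0.1031 = 0.6877 mrem/h.
Dose = rate × time = 0.6877 mrem/h × 6.500 h = 4.470 mrem.

4.47 mrem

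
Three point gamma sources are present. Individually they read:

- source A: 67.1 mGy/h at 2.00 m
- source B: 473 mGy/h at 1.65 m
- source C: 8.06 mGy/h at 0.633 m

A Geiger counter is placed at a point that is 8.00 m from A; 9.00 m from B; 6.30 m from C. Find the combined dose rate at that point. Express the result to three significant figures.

By superposition, sum each source's inverse-square contribution:
A: 67.1 × (2.00/8.00)² = 4.194 mGy/h
B: 473 × (1.65/9.00)² = 15.90 mGy/h
C: 8.06 × (0.633/6.30)² = 0.08137 mGy/h
Total = 4.194 + 15.90 + 0.08137 = 20.18 mGy/h.

20.2 mGy/h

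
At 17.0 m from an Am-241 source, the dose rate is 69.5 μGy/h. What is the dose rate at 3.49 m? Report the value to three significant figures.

1650 μGy/h

By the inverse-square law, the rate at 3.49 m is
69.5 × (17.0/3.49)² = 69.5 × 23.73 = 1649 μGy/h.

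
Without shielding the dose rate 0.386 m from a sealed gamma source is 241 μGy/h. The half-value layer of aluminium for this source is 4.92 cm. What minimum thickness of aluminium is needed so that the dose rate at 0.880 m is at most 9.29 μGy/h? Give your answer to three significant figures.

11.4 cm

At 0.880 m, distance alone gives (0.386/0.880)² = 0.1924, so 241 × 0.1924 = 46.37 μGy/h.
Further attenuation needed: 46.37/9.29 = 4.991.
n = log₂(4.991) = 2.319 half-value layers.
Thickness = 2.319 × 4.92 cm = 11.41 cm.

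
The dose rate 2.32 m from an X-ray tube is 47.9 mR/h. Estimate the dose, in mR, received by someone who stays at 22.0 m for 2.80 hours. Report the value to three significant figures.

Applying the 1/r² law, rate at 22.0 m:
47.9 × (2.32/22.0)² = 47.9 × 0.01112 = 0.5326 mR/h.
Dose = rate × time = 0.5326 mR/h × 2.800 h = 1.491 mR.

1.49 mR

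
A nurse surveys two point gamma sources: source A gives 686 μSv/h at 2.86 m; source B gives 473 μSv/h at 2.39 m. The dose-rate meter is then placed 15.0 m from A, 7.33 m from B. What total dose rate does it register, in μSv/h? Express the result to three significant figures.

By superposition, sum each source's inverse-square contribution:
A: 686 × (2.86/15.0)² = 24.94 μSv/h
B: 473 × (2.39/7.33)² = 50.29 μSv/h
Total = 24.94 + 50.29 = 75.23 μSv/h.

75.2 μSv/h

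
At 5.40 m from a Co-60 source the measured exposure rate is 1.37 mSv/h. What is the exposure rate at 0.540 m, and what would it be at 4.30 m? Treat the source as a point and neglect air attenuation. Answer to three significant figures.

Applying the 1/r² law,
At 0.540 m: (5.40/0.540)² = 100.0, so 1.37 × 100.0 = 137.0 mSv/h
At 4.30 m: 137.0 × (0.540/4.30)² = 137.0 × 0.01577 = 2.160 mSv/h.

137 mSv/h; 2.16 mSv/h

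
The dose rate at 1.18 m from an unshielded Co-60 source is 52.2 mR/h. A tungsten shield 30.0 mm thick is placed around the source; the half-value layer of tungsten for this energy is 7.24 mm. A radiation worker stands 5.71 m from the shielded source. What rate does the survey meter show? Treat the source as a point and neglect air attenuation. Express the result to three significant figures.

0.126 mR/h

Distance alone: (1.18/5.71)² = 0.04271, so 52.2 × 0.04271 = 2.229 mR/h.
Shield: 30.0/7.24 = 4.144 half-value layers → attenuation 2^(−4.144) = 0.05656.
Combined: 2.229 × 0.05656 = 0.1261 mR/h.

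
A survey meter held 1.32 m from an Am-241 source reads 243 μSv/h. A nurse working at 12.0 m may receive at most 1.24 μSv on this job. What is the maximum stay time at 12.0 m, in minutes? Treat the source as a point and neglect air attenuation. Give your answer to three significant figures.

25.3 min

By the inverse-square law, rate at 12.0 m:
(1.32/12.0)² = 0.01210, so 243 × 0.01210 = 2.940 μSv/h.
Stay time = 1.24 μSv ÷ 2.940 μSv/h = 0.4218 h = 25.31 min.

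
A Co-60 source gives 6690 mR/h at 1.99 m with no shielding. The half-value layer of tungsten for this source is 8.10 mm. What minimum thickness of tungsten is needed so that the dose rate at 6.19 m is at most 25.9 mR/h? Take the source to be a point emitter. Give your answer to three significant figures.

38.4 mm

At 6.19 m, distance alone gives (1.99/6.19)² = 0.1034, so 6690 × 0.1034 = 691.7 mR/h.
Further attenuation needed: 691.7/25.9 = 26.71.
n = log₂(26.71) = 4.739 half-value layers.
Thickness = 4.739 × 8.10 mm = 38.39 mm.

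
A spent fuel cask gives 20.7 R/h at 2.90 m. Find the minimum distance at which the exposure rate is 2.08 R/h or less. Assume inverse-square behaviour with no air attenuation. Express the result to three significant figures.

9.15 m

Since intensity falls as 1/r², d₂ = d₁·√(I₁/I₂).
I₁/I₂ = 20.7/2.08 = 9.952, so d₂ = 2.90 × √9.952 = 9.149 m.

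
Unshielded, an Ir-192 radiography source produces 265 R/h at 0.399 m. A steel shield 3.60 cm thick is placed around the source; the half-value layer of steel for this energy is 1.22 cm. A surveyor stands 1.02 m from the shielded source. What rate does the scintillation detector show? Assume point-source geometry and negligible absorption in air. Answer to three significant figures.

Distance alone: 265 × (0.399/1.02)² = 265 × 0.1530 = 40.55 R/h.
Shield: 3.60/1.22 = 2.951 half-value layers → attenuation 2^(−2.951) = 0.1293.
Combined: 40.55 × 0.1293 = 5.243 R/h.

5.24 R/h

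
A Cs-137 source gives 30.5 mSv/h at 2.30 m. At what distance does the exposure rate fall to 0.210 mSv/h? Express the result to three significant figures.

Intensity scales as (d₁/d₂)², so d₂ = d₁·√(I₁/I₂).
I₁/I₂ = 30.5/0.210 = 145.2, so d₂ = 2.30 × √145.2 = 27.71 m.

27.7 m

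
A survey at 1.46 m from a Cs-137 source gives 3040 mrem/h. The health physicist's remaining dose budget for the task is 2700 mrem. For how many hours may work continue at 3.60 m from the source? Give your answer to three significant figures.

Using I₁d₁² = I₂d₂², rate at 3.60 m:
3040 × (1.46/3.60)² = 3040 × 0.1645 = 500.1 mrem/h.
Stay time = 2700 mrem ÷ 500.1 mrem/h = 5.399 h.

5.40 h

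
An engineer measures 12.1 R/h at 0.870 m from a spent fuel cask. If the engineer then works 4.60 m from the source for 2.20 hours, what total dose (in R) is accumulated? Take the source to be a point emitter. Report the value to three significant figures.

Since intensity falls as 1/r², rate at 4.60 m:
(0.870/4.60)² = 0.03577, so 12.1 × 0.03577 = 0.4328 R/h.
Dose = rate × time = 0.4328 R/h × 2.200 h = 0.9522 R.

0.952 R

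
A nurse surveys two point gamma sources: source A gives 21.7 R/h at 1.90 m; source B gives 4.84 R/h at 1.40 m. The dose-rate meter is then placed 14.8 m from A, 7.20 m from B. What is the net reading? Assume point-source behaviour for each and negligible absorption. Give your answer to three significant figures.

By superposition, sum each source's inverse-square contribution:
A: 21.7 × (1.90/14.8)² = 0.3576 R/h
B: 4.84 × (1.40/7.20)² = 0.1830 R/h
Total = 0.3576 + 0.1830 = 0.5406 R/h.

0.541 R/h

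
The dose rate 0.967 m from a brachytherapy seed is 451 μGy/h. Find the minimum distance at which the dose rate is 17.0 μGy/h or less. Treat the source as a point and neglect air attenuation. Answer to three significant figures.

4.98 m

Using I₁d₁² = I₂d₂², d₂ = d₁·√(I₁/I₂).
I₁/I₂ = 451/17.0 = 26.53, so d₂ = 0.967 × √26.53 = 4.981 m.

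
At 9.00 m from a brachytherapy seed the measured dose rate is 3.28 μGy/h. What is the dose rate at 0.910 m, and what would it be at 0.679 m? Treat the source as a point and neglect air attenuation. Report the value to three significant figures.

Intensity scales as (d₁/d₂)², so
At 0.910 m: 3.28 × (9.00/0.910)² = 3.28 × 97.81 = 320.8 μGy/h
At 0.679 m: 320.8 × (0.910/0.679)² = 320.8 × 1.796 = 576.2 μGy/h.

321 μGy/h; 576 μGy/h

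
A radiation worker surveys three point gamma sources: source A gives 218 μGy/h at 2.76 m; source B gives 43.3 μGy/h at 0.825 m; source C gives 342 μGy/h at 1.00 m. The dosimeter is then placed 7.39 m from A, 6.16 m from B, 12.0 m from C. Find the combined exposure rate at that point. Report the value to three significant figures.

By superposition, sum each source's inverse-square contribution:
A: 218 × (2.76/7.39)² = 30.41 μGy/h
B: 43.3 × (0.825/6.16)² = 0.7767 μGy/h
C: 342 × (1.00/12.0)² = 2.375 μGy/h
Total = 30.41 + 0.7767 + 2.375 = 33.56 μGy/h.

33.6 μGy/h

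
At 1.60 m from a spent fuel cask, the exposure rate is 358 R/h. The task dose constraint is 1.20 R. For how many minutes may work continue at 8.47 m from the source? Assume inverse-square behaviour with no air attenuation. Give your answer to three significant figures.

5.64 min

By the inverse-square law, rate at 8.47 m:
(1.60/8.47)² = 0.03568, so 358 × 0.03568 = 12.77 R/h.
Stay time = 1.20 R ÷ 12.77 R/h = 0.09397 h = 5.638 min.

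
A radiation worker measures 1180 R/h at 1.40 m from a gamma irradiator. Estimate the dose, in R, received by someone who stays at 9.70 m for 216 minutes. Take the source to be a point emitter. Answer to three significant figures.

Applying the 1/r² law, rate at 9.70 m:
1180 × (1.40/9.70)² = 1180 × 0.02083 = 24.58 R/h.
Dose = rate × time = 24.58 R/h × 3.600 h = 88.49 R.

88.5 R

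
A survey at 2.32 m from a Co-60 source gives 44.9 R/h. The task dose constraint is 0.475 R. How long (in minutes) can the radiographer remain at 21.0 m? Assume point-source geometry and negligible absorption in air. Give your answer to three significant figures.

52.0 min

Using I₁d₁² = I₂d₂², rate at 21.0 m:
44.9 × (2.32/21.0)² = 44.9 × 0.01220 = 0.5478 R/h.
Stay time = 0.475 R ÷ 0.5478 R/h = 0.8671 h = 52.03 min.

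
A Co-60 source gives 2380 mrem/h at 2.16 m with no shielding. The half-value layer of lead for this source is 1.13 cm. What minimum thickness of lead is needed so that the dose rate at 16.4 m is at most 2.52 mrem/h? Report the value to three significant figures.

At 16.4 m, distance alone gives 2380 × (2.16/16.4)² = 2380 × 0.01735 = 41.29 mrem/h.
Further attenuation needed: 41.29/2.52 = 16.38.
n = log₂(16.38) = 4.034 half-value layers.
Thickness = 4.034 × 1.13 cm = 4.558 cm.

4.56 cm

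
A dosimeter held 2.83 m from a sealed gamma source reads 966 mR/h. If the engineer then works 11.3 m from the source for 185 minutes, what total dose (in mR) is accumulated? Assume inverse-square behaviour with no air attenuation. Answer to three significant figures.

Since intensity falls as 1/r², rate at 11.3 m:
966 × (2.83/11.3)² = 966 × 0.06272 = 60.59 mR/h.
Dose = rate × time = 60.59 mR/h × 3.083 h = 186.8 mR.

187 mR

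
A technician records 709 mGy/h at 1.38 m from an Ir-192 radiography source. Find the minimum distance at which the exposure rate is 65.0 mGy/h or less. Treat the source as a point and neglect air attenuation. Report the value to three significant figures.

4.56 m

By the inverse-square law, d₂ = d₁·√(I₁/I₂).
I₁/I₂ = 709/65.0 = 10.91, so d₂ = 1.38 × √10.91 = 4.558 m.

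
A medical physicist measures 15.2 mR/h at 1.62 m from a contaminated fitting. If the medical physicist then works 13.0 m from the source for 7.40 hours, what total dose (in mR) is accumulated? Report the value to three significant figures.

1.75 mR

Applying the 1/r² law, rate at 13.0 m:
15.2 × (1.62/13.0)² = 15.2 × 0.01553 = 0.2361 mR/h.
Dose = rate × time = 0.2361 mR/h × 7.400 h = 1.747 mR.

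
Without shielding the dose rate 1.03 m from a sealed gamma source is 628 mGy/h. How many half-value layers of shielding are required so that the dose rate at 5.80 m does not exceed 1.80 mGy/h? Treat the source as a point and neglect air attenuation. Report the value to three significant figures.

3.46 half-value layers

At 5.80 m, distance alone gives (1.03/5.80)² = 0.03154, so 628 × 0.03154 = 19.81 mGy/h.
Further attenuation needed: 19.81/1.80 = 11.01.
n = log₂(11.01) = 3.461 half-value layers.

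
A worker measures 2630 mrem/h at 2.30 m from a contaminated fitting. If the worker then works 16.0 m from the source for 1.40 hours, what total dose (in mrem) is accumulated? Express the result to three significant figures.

Intensity scales as (d₁/d₂)², so rate at 16.0 m:
2630 × (2.30/16.0)² = 2630 × 0.02066 = 54.34 mrem/h.
Dose = rate × time = 54.34 mrem/h × 1.400 h = 76.08 mrem.

76.1 mrem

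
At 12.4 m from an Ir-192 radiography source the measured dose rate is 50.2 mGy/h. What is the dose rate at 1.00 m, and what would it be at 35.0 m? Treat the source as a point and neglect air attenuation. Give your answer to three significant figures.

Applying the 1/r² law,
At 1.00 m: 50.2 × (12.4/1.00)² = 50.2 × 153.8 = 7721 mGy/h
At 35.0 m: 7721 × (1.00/35.0)² = 7721 × 0.0008163 = 6.303 mGy/h.

7720 mGy/h; 6.30 mGy/h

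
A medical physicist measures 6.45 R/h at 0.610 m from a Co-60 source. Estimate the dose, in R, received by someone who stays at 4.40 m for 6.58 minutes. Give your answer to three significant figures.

Applying the 1/r² law, rate at 4.40 m:
6.45 × (0.610/4.40)² = 6.45 × 0.01922 = 0.1240 R/h.
Dose = rate × time = 0.1240 R/h × 0.1097 h = 0.01360 R.

0.0136 R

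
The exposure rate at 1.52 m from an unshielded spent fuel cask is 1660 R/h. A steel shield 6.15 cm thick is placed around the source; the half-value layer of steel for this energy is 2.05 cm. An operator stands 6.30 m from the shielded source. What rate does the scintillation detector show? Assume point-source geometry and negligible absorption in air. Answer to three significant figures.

Distance alone: 1660 × (1.52/6.30)² = 1660 × 0.05821 = 96.63 R/h.
Shield: 6.15/2.05 = 3.000 half-value layers → attenuation 2^(−3.000) = 0.1250.
Combined: 96.63 × 0.1250 = 12.08 R/h.

12.1 R/h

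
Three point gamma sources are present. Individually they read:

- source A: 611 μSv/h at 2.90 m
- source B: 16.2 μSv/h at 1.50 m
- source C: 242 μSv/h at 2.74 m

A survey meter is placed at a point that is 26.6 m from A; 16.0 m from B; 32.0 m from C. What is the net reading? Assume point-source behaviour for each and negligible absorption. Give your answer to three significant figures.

By superposition, sum each source's inverse-square contribution:
A: 611 × (2.90/26.6)² = 7.262 μSv/h
B: 16.2 × (1.50/16.0)² = 0.1424 μSv/h
C: 242 × (2.74/32.0)² = 1.774 μSv/h
Total = 7.262 + 0.1424 + 1.774 = 9.178 μSv/h.

9.18 μSv/h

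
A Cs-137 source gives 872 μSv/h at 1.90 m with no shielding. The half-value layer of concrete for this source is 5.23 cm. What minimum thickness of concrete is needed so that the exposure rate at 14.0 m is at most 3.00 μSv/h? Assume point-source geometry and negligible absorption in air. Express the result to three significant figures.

At 14.0 m, distance alone gives 872 × (1.90/14.0)² = 872 × 0.01842 = 16.06 μSv/h.
Further attenuation needed: 16.06/3.00 = 5.353.
n = log₂(5.353) = 2.420 half-value layers.
Thickness = 2.420 × 5.23 cm = 12.66 cm.

12.7 cm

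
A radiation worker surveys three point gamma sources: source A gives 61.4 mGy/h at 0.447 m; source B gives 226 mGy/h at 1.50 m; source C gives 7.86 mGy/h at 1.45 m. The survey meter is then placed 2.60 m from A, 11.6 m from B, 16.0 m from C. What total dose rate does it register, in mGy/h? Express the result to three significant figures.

5.66 mGy/h

By superposition, sum each source's inverse-square contribution:
A: 61.4 × (0.447/2.60)² = 1.815 mGy/h
B: 226 × (1.50/11.6)² = 3.779 mGy/h
C: 7.86 × (1.45/16.0)² = 0.06455 mGy/h
Total = 1.815 + 3.779 + 0.06455 = 5.659 mGy/h.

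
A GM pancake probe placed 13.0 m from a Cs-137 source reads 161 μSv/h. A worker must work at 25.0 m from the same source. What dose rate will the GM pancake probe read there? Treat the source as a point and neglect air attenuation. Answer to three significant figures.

By the inverse-square law, scaling from 13.0 m to 25.0 m:
(13.0/25.0)² = 0.2704, so 161 × 0.2704 = 43.53 μSv/h.

43.5 μSv/h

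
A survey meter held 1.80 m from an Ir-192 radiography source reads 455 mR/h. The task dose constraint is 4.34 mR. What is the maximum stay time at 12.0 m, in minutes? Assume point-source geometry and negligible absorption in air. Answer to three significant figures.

Using I₁d₁² = I₂d₂², rate at 12.0 m:
(1.80/12.0)² = 0.02250, so 455 × 0.02250 = 10.24 mR/h.
Stay time = 4.34 mR ÷ 10.24 mR/h = 0.4238 h = 25.43 min.

25.4 min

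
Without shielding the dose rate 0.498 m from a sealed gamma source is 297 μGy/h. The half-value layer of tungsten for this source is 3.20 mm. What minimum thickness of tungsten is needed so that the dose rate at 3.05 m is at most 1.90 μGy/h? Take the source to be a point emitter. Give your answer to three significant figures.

At 3.05 m, distance alone gives 297 × (0.498/3.05)² = 297 × 0.02666 = 7.918 μGy/h.
Further attenuation needed: 7.918/1.90 = 4.167.
n = log₂(4.167) = 2.059 half-value layers.
Thickness = 2.059 × 3.20 mm = 6.589 mm.

6.59 mm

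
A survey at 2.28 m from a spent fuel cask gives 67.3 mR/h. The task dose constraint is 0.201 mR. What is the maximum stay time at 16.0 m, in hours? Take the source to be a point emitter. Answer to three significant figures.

0.147 h

Intensity scales as (d₁/d₂)², so rate at 16.0 m:
67.3 × (2.28/16.0)² = 67.3 × 0.02031 = 1.367 mR/h.
Stay time = 0.201 mR ÷ 1.367 mR/h = 0.1470 h.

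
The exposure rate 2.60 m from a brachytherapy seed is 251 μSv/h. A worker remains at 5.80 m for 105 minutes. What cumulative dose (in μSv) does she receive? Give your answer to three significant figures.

Since intensity falls as 1/r², rate at 5.80 m:
251 × (2.60/5.80)² = 251 × 0.2010 = 50.45 μSv/h.
Dose = rate × time = 50.45 μSv/h × 1.750 h = 88.29 μSv.

88.3 μSv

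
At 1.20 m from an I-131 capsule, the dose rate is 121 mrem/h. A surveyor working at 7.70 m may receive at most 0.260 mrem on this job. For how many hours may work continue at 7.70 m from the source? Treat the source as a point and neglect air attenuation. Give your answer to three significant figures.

0.0885 h

Intensity scales as (d₁/d₂)², so rate at 7.70 m:
(1.20/7.70)² = 0.02429, so 121 × 0.02429 = 2.939 mrem/h.
Stay time = 0.260 mrem ÷ 2.939 mrem/h = 0.08847 h.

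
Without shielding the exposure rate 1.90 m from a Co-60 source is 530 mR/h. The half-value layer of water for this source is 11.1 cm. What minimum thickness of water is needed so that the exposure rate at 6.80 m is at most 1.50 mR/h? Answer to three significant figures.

53.1 cm

At 6.80 m, distance alone gives (1.90/6.80)² = 0.07807, so 530 × 0.07807 = 41.38 mR/h.
Further attenuation needed: 41.38/1.50 = 27.59.
n = log₂(27.59) = 4.786 half-value layers.
Thickness = 4.786 × 11.1 cm = 53.12 cm.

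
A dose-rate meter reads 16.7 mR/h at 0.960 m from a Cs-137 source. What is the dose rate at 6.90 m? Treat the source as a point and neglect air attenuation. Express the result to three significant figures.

Using I₁d₁² = I₂d₂², the rate at 6.90 m is
(0.960/6.90)² = 0.01936, so 16.7 × 0.01936 = 0.3233 mR/h.

0.323 mR/h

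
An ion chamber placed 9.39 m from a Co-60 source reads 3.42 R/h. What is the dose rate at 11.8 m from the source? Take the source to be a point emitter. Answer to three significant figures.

Intensity scales as (d₁/d₂)², so scaling from 9.39 m to 11.8 m:
(9.39/11.8)² = 0.6332, so 3.42 × 0.6332 = 2.166 R/h.

2.17 R/h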